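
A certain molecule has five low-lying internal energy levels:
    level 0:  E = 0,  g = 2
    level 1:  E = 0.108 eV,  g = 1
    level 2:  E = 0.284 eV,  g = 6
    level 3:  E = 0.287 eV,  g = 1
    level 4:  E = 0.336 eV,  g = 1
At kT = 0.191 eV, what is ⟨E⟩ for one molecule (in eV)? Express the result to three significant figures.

0.132 eV

Eᵢ/kT = 0, 0.56545, 1.4869, 1.5026, 1.7592.
Z = Σ gᵢe^(−Eᵢ/kT) = 2·e^(−0) + 1·e^(−0.56545) + 6·e^(−1.4869) + 1·e^(−1.5026) + 1·e^(−1.7592) = 2.0000 + 0.56810 + 1.3564 + 0.22255 + 0.17218 = 4.3192.
⟨E⟩ = Σ Eᵢ gᵢe^(−Eᵢ/kT) / Z = (0·2.0000 + 0.108·0.56810 + 0.284·1.3564 + 0.287·0.22255 + 0.336·0.17218) / 4.3192 = 0.132 eV.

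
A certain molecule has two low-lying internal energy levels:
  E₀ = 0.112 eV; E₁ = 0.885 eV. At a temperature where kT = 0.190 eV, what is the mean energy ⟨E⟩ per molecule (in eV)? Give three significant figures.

Eᵢ/kT = 0.58947, 4.6579.
Z = Σ e^(−Eᵢ/kT) = e^(−0.58947) + e^(−4.6579) = 0.55462 + 0.0094864 = 0.56411.
⟨E⟩ = Σ Eᵢ e^(−Eᵢ/kT) / Z = (0.112·0.55462 + 0.885·0.0094864) / 0.56411 = 0.125 eV.

0.125 eV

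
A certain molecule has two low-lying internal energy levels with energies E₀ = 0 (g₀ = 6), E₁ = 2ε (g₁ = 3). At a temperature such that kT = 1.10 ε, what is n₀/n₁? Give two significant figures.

n₀/n₁ = (g₀/g₁) exp[−(E₀−E₁)/kT] = (6/3) × exp(−(-2ε)/(1.10ε)) = (6/3) × exp(1.818) = 12.

12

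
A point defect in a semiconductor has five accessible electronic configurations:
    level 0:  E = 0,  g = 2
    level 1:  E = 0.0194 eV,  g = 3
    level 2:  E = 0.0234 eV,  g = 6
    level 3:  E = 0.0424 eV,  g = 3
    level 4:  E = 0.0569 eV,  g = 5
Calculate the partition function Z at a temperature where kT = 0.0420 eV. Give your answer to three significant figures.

Eᵢ/kT = 0, 0.46190, 0.55714, 1.0095, 1.3548.
Z = Σ gᵢe^(−Eᵢ/kT) = 2·e^(−0) + 3·e^(−0.46190) + 6·e^(−0.55714) + 3·e^(−1.0095) + 5·e^(−1.3548) = 2.0000 + 1.8903 + 3.4371 + 1.0932 + 1.2900 = 9.7106.

Z = 9.71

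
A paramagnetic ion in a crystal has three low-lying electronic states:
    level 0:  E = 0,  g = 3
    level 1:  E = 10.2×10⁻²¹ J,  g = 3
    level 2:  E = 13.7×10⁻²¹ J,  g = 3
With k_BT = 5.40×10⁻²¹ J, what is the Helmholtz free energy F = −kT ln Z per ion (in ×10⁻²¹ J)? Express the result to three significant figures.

-7.05 ×10⁻²¹ J

Eᵢ/kT = 0, 1.8889, 2.5370.
Z = Σ gᵢe^(−Eᵢ/kT) = 3·e^(−0) + 3·e^(−1.8889) + 3·e^(−2.5370) = 3.0000 + 0.45371 + 0.23731 = 3.6910.
F = −kT ln Z = −5.40 × ln(3.6910) = −5.40 × 1.3059 = -7.05 ×10⁻²¹ J.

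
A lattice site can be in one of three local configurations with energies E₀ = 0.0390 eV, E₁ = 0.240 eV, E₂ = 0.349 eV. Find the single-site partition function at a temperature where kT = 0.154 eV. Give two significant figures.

Eᵢ/kT = 0.2532, 1.558, 2.266.
Z = Σ e^(−Eᵢ/kT) = e^(−0.2532) + e^(−1.558) + e^(−2.266) = 0.7763 + 0.2106 + 0.1037 = 1.091.

Z = 1.1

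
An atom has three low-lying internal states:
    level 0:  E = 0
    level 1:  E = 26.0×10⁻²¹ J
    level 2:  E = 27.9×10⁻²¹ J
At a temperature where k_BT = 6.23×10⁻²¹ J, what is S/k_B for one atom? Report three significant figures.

0.139

Eᵢ/kT = 0, 4.1734, 4.4783.
Z = Σ e^(−Eᵢ/kT) = e^(−0) + e^(−4.1734) + e^(−4.4783) = 1.0000 + 0.015400 + 0.011353 = 1.0268.
⟨E⟩ = Σ EᵢPᵢ = 0.69843 ×10⁻²¹ J.
S/k_B = ln Z + ⟨E⟩/kT = ln(1.0268) + 0.69843/6.23 = 0.026447 + 0.11211 = 0.139.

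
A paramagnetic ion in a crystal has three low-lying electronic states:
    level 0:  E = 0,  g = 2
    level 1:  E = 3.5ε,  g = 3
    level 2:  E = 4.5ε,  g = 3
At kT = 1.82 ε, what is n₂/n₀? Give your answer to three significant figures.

n₂/n₀ = (g₂/g₀) exp[−(E₂−E₀)/kT] = (3/2) × exp(−(4.5ε)/(1.82ε)) = (3/2) × exp(-2.4725) = 0.127.

0.127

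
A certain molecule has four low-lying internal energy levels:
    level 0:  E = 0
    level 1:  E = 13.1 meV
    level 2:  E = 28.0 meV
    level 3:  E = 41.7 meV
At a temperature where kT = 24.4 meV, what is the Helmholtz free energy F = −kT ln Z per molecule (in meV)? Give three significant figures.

-17.9 meV

Eᵢ/kT = 0, 0.53689, 1.1475, 1.7090.
Z = Σ e^(−Eᵢ/kT) = e^(−0) + e^(−0.53689) + e^(−1.1475) + e^(−1.7090) = 1.0000 + 0.58456 + 0.31743 + 0.18105 = 2.0830.
F = −kT ln Z = −24.4 × ln(2.0830) = −24.4 × 0.73381 = -17.9 meV.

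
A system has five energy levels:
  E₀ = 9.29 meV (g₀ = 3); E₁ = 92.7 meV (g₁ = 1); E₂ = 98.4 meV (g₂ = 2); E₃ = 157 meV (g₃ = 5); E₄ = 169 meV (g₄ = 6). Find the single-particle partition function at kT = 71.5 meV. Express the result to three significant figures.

Z = 4.53

Eᵢ/kT = 0.12993, 1.2965, 1.3762, 2.1958, 2.3636.
Z = Σ gᵢe^(−Eᵢ/kT) = 3·e^(−0.12993) + 1·e^(−1.2965) + 2·e^(−1.3762) + 5·e^(−2.1958) + 6·e^(−2.3636) = 2.6345 + 0.27349 + 0.50507 + 0.55635 + 0.56449 = 4.5339.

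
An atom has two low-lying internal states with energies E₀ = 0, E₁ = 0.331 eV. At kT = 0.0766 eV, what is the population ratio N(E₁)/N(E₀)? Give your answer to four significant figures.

n₁/n₀ = exp[−(E₁−E₀)/kT] = exp(−(0.331 eV)/(0.0766 eV)) = exp(-4.32115) = 0.01328.

0.01328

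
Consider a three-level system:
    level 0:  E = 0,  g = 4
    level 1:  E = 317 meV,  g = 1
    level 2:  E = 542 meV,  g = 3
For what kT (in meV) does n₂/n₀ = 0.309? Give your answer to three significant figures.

n₂/n₀ = (g₂/g₀) exp[−(E₂−E₀)/kT] = 0.309.
⇒ (E₂−E₀)/kT = ln((3/4)/0.309) = ln(2.4272) = 0.88674.
kT = 542 meV / 0.88674 = 611 meV.

611 meV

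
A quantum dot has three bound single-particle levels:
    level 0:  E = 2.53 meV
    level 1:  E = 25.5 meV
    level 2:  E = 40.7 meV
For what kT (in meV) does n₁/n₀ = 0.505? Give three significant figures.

33.6 meV

n₁/n₀ = exp[−(E₁−E₀)/kT] = 0.505.
⇒ (E₁−E₀)/kT = ln(1/0.505) = ln(1.9802) = 0.68320.
kT = 22.97 meV / 0.68320 = 33.6 meV.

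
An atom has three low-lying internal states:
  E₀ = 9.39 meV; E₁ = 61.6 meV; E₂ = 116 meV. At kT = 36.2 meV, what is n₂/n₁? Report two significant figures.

0.22

n₂/n₁ = exp[−(E₂−E₁)/kT] = exp(−(54.4 meV)/(36.2 meV)) = exp(-1.503) = 0.22.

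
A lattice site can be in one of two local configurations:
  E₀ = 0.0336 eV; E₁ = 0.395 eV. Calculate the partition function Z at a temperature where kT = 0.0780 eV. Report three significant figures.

Eᵢ/kT = 0.43077, 5.0641.
Z = Σ e^(−Eᵢ/kT) = e^(−0.43077) + e^(−5.0641) = 0.65001 + 0.0063196 = 0.65633.

Z = 0.656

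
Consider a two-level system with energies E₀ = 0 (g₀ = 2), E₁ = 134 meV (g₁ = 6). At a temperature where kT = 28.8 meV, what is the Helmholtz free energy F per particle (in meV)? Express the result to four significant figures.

-20.77 meV

Eᵢ/kT = 0, 4.65278.
Z = Σ gᵢe^(−Eᵢ/kT) = 2·e^(−0) + 6·e^(−4.65278) = 2.00000 + 0.0572103 = 2.05721.
F = −kT ln Z = −28.8 × ln(2.05721) = −28.8 × 0.721351 = -20.77 meV.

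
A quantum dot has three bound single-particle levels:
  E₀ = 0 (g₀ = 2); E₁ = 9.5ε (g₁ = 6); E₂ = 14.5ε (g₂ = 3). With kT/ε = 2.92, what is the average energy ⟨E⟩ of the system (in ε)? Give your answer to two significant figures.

1.1 ε

Eᵢ/kT = 0, 3.253, 4.966.
Z = Σ gᵢe^(−Eᵢ/kT) = 2·e^(−0) + 6·e^(−3.253) + 3·e^(−4.966) = 2.000 + 0.2319 + 0.02091 = 2.253.
⟨E⟩ = Σ Eᵢ gᵢe^(−Eᵢ/kT) / Z = (0·2.000 + 9.5·0.2319 + 14.5·0.02091) / 2.253 = 1.1 ε.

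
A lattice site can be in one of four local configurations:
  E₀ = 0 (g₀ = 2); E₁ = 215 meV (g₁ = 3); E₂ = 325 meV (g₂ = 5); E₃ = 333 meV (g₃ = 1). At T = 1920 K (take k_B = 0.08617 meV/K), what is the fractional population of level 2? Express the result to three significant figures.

k_BT = 0.08617 × 1920 K = 165.45 meV.
Eᵢ/kT = 0, 1.2995, 1.9643, 2.0127.
Z = Σ gᵢe^(−Eᵢ/kT) = 2·e^(−0) + 3·e^(−1.2995) + 5·e^(−1.9643) + 1·e^(−2.0127) = 2.0000 + 0.81800 + 0.70127 + 0.13363 = 3.6529.
P₂ = g₂ e^(−E₂/kT) / Z = 0.70127/3.6529 = 0.192.

0.192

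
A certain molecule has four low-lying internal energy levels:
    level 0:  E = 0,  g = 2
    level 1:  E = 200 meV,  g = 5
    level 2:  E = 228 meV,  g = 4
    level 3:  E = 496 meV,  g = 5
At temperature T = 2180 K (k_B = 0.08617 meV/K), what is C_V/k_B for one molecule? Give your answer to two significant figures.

k_BT = 0.08617 × 2180 K = 187.9 meV.
Eᵢ/kT = 0, 1.064, 1.213, 2.640.
Z = Σ gᵢe^(−Eᵢ/kT) = 2·e^(−0) + 5·e^(−1.064) + 4·e^(−1.213) + 5·e^(−2.640) = 2.000 + 1.725 + 1.189 + 0.3568 = 5.271.
⟨E⟩ = 150.5 meV, ⟨E²⟩ = 41470 meV².
C_V/k_B = (⟨E²⟩ − ⟨E⟩²)/(kT)² = (41470 − 22650)/35310 = 0.53.

0.53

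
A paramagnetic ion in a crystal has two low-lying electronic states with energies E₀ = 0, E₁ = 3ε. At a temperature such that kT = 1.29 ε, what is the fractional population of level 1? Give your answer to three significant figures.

0.0890

Eᵢ/kT = 0, 2.3256.
Z = Σ e^(−Eᵢ/kT) = e^(−0) + e^(−2.3256) = 1.0000 + 0.097725 = 1.0977.
P₁ = e^(−E₁/kT) / Z = 0.097725/1.0977 = 0.0890.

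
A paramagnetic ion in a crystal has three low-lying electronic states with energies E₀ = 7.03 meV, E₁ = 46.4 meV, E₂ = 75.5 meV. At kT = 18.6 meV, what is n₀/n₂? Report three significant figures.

n₀/n₂ = exp[−(E₀−E₂)/kT] = exp(−(-68.47 meV)/(18.6 meV)) = exp(3.6812) = 39.7.

39.7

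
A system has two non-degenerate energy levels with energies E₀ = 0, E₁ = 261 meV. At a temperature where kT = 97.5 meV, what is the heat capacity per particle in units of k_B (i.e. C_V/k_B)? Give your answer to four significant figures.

0.4314

Eᵢ/kT = 0, 2.67692.
Z = Σ e^(−Eᵢ/kT) = e^(−0) + e^(−2.67692) = 1.00000 + 0.0687747 = 1.06877.
⟨E⟩ = 16.7952 meV, ⟨E²⟩ = 4383.54 meV².
C_V/k_B = (⟨E²⟩ − ⟨E⟩²)/(kT)² = (4383.54 − 282.079)/9506.25 = 0.4314.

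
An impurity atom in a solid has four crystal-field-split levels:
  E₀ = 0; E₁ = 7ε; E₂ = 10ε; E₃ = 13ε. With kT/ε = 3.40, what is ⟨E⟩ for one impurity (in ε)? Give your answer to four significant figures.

1.418 ε

Eᵢ/kT = 0, 2.05882, 2.94118, 3.82353.
Z = Σ e^(−Eᵢ/kT) = e^(−0) + e^(−2.05882) + e^(−2.94118) + e^(−3.82353) = 1.00000 + 0.127604 + 0.0528034 + 0.0218505 = 1.20226.
⟨E⟩ = Σ Eᵢ e^(−Eᵢ/kT) / Z = (0·1.00000 + 7·0.127604 + 10·0.0528034 + 13·0.0218505) / 1.20226 = 1.418 ε.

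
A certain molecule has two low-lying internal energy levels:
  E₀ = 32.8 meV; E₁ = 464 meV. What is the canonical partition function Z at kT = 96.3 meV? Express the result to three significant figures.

Z = 0.719

Eᵢ/kT = 0.34060, 4.8183.
Z = Σ e^(−Eᵢ/kT) = e^(−0.34060) + e^(−4.8183) = 0.71134 + 0.0080805 = 0.71942.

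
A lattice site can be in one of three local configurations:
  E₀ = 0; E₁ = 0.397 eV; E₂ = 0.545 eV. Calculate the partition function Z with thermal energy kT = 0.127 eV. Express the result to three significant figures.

Z = 1.06

Eᵢ/kT = 0, 3.1260, 4.2913.
Z = Σ e^(−Eᵢ/kT) = e^(−0) + e^(−3.1260) + e^(−4.2913) = 1.0000 + 0.043893 + 0.013687 = 1.0576.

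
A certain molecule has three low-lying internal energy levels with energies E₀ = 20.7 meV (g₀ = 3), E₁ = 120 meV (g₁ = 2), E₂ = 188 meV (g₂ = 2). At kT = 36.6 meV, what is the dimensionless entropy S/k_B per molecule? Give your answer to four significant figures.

1.293

Eᵢ/kT = 0.565574, 3.27869, 5.13661.
Z = Σ gᵢe^(−Eᵢ/kT) = 3·e^(−0.565574) + 2·e^(−3.27869) + 2·e^(−5.13661) = 1.70410 + 0.0753552 + 0.0117552 = 1.79121.
⟨E⟩ = Σ EᵢPᵢ = 25.9754 meV.
S/k_B = ln Z + ⟨E⟩/kT = ln(1.79121) + 25.9754/36.6 = 0.582891 + 0.709710 = 1.293.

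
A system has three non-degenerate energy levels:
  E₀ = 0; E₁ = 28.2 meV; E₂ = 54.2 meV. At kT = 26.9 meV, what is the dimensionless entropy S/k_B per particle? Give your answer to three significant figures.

0.823

Eᵢ/kT = 0, 1.0483, 2.0149.
Z = Σ e^(−Eᵢ/kT) = e^(−0) + e^(−1.0483) + e^(−2.0149) = 1.0000 + 0.35053 + 0.13333 = 1.4839.
⟨E⟩ = Σ EᵢPᵢ = 11.531 meV.
S/k_B = ln Z + ⟨E⟩/kT = ln(1.4839) + 11.531/26.9 = 0.39467 + 0.42866 = 0.823.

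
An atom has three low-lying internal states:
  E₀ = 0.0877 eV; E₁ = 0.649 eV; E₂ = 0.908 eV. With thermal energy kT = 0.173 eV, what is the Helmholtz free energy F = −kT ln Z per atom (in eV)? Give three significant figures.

0.0796 eV

Eᵢ/kT = 0.50694, 3.7514, 5.2486.
Z = Σ e^(−Eᵢ/kT) = e^(−0.50694) + e^(−3.7514) + e^(−5.2486) = 0.60234 + 0.023485 + 0.0052549 = 0.63108.
F = −kT ln Z = −0.173 × ln(0.63108) = −0.173 × -0.46032 = 0.0796 eV.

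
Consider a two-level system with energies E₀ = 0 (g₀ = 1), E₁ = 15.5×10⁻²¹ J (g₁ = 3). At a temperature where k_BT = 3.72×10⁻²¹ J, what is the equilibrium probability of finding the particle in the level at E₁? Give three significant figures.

Eᵢ/kT = 0, 4.1667.
Z = Σ gᵢe^(−Eᵢ/kT) = 1·e^(−0) + 3·e^(−4.1667) = 1.0000 + 0.046510 = 1.0465.
P₁ = g₁ e^(−E₁/kT) / Z = 0.046510/1.0465 = 0.0444.

0.0444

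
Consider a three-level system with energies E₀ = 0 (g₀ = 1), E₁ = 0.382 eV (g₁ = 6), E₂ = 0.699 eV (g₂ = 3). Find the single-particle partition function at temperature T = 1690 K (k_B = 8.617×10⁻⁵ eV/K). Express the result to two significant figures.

Z = 1.5

k_BT = 8.617×10⁻⁵ × 1690 K = 0.1456 eV.
Eᵢ/kT = 0, 2.624, 4.801.
Z = Σ gᵢe^(−Eᵢ/kT) = 1·e^(−0) + 6·e^(−2.624) + 3·e^(−4.801) = 1.000 + 0.4351 + 0.02466 = 1.460.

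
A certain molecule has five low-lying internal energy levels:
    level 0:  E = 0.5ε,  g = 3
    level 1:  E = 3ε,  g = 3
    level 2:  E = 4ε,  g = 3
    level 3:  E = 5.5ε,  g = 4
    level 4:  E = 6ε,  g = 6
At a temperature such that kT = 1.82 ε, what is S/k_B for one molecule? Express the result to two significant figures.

2.3

Eᵢ/kT = 0.2747, 1.648, 2.198, 3.022, 3.297.
Z = Σ gᵢe^(−Eᵢ/kT) = 3·e^(−0.2747) + 3·e^(−1.648) + 3·e^(−2.198) + 4·e^(−3.022) + 6·e^(−3.297) = 2.279 + 0.5773 + 0.3331 + 0.1948 + 0.2220 = 3.606.
⟨E⟩ = Σ EᵢPᵢ = 1.832 ε.
S/k_B = ln Z + ⟨E⟩/kT = ln(3.606) + 1.832/1.82 = 1.283 + 1.007 = 2.3.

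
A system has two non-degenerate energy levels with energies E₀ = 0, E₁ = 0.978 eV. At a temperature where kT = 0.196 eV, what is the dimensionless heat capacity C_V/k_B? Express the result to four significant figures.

Eᵢ/kT = 0, 4.98980.
Z = Σ e^(−Eᵢ/kT) = e^(−0) + e^(−4.98980) = 1.00000 + 0.00680703 = 1.00681.
⟨E⟩ = 0.00661225 eV, ⟨E²⟩ = 0.00646678 eV².
C_V/k_B = (⟨E²⟩ − ⟨E⟩²)/(kT)² = (0.00646678 − 0.0000437219)/0.0384160 = 0.1672.

0.1672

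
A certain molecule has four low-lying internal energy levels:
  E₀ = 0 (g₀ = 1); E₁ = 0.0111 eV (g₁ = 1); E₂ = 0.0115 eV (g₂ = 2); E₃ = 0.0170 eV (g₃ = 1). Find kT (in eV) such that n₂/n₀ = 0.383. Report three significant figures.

0.00696 eV

n₂/n₀ = (g₂/g₀) exp[−(E₂−E₀)/kT] = 0.383.
⇒ (E₂−E₀)/kT = ln((2/1)/0.383) = ln(5.2219) = 1.6529.
kT = 0.0115 eV / 1.6529 = 0.00696 eV.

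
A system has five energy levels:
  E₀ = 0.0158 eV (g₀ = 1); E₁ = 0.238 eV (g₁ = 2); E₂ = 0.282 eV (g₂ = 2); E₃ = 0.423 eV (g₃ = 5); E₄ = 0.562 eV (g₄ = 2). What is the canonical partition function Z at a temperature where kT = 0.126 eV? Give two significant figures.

Eᵢ/kT = 0.1254, 1.889, 2.238, 3.357, 4.460.
Z = Σ gᵢe^(−Eᵢ/kT) = 1·e^(−0.1254) + 2·e^(−1.889) + 2·e^(−2.238) + 5·e^(−3.357) + 2·e^(−4.460) = 0.8821 + 0.3024 + 0.2133 + 0.1742 + 0.02312 = 1.595.

Z = 1.6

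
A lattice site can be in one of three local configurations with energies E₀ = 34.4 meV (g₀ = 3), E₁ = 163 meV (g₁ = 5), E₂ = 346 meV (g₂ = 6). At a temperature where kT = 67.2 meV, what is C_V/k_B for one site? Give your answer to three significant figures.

0.845

Eᵢ/kT = 0.51190, 2.4256, 5.1488.
Z = Σ gᵢe^(−Eᵢ/kT) = 3·e^(−0.51190) + 5·e^(−2.4256) + 6·e^(−5.1488) = 1.7981 + 0.44213 + 0.034838 = 2.2751.
⟨E⟩ = 64.162 meV, ⟨E²⟩ = 7931.7 meV².
C_V/k_B = (⟨E²⟩ − ⟨E⟩²)/(kT)² = (7931.7 − 4116.8)/4515.8 = 0.845.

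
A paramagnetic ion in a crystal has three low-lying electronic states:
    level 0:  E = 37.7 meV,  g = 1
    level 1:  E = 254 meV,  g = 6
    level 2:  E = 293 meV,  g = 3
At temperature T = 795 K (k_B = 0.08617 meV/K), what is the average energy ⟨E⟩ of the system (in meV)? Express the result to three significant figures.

k_BT = 0.08617 × 795 K = 68.505 meV.
Eᵢ/kT = 0.55032, 3.7078, 4.2771.
Z = Σ gᵢe^(−Eᵢ/kT) = 1·e^(−0.55032) + 6·e^(−3.7078) + 3·e^(−4.2771) = 0.57677 + 0.14719 + 0.041649 = 0.76561.
⟨E⟩ = Σ Eᵢ gᵢe^(−Eᵢ/kT) / Z = (37.7·0.57677 + 254·0.14719 + 293·0.041649) / 0.76561 = 93.2 meV.

93.2 meV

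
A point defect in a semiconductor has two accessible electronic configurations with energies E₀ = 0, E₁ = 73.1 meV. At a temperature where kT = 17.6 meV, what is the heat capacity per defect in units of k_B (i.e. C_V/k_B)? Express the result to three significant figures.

0.263

Eᵢ/kT = 0, 4.1534.
Z = Σ e^(−Eᵢ/kT) = e^(−0) + e^(−4.1534) = 1.0000 + 0.015711 = 1.0157.
⟨E⟩ = 1.1307 meV, ⟨E²⟩ = 82.656 meV².
C_V/k_B = (⟨E²⟩ − ⟨E⟩²)/(kT)² = (82.656 − 1.2785)/309.76 = 0.263.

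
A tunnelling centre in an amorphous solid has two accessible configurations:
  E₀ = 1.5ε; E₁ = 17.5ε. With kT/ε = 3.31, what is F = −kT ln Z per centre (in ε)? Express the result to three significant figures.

1.47 ε

Eᵢ/kT = 0.45317, 5.2870.
Z = Σ e^(−Eᵢ/kT) = e^(−0.45317) + e^(−5.2870) = 0.63561 + 0.0050569 = 0.64067.
F = −kT ln Z = −3.31 × ln(0.64067) = −3.31 × -0.44524 = 1.47 ε.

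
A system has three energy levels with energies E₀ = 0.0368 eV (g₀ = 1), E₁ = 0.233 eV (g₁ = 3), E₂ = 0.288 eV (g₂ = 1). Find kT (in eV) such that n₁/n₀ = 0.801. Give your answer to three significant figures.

0.149 eV

n₁/n₀ = (g₁/g₀) exp[−(E₁−E₀)/kT] = 0.801.
⇒ (E₁−E₀)/kT = ln((3/1)/0.801) = ln(3.7453) = 1.3205.
kT = 0.1962 eV / 1.3205 = 0.149 eV.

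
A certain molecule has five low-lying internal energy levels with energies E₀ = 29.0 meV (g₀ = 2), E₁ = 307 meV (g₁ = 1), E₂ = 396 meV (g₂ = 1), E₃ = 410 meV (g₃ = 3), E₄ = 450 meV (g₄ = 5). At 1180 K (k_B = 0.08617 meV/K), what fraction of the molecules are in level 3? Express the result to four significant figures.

0.03156

k_BT = 0.08617 × 1180 K = 101.681 meV.
Eᵢ/kT = 0.285206, 3.01925, 3.89453, 4.03222, 4.42561.
Z = Σ gᵢe^(−Eᵢ/kT) = 2·e^(−0.285206) + 1·e^(−3.01925) + 1·e^(−3.89453) + 3·e^(−4.03222) + 5·e^(−4.42561) = 1.50372 + 0.0488378 + 0.0203529 + 0.0532047 + 0.0598345 = 1.68595.
P₃ = g₃ e^(−E₃/kT) / Z = 0.0532047/1.68595 = 0.03156.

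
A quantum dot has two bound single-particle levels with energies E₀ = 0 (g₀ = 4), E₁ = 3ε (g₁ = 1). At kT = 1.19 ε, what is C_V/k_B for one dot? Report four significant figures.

0.1227

Eᵢ/kT = 0, 2.52101.
Z = Σ gᵢe^(−Eᵢ/kT) = 4·e^(−0) + 1·e^(−2.52101) = 4.00000 + 0.0803784 = 4.08038.
⟨E⟩ = 0.0590963 ε, ⟨E²⟩ = 0.177289 ε².
C_V/k_B = (⟨E²⟩ − ⟨E⟩²)/(kT)² = (0.177289 − 0.00349237)/1.41610 = 0.1227.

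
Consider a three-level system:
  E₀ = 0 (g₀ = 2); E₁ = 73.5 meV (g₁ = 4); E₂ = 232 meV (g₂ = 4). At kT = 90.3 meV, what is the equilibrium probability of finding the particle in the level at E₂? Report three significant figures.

0.0751

Eᵢ/kT = 0, 0.81395, 2.5692.
Z = Σ gᵢe^(−Eᵢ/kT) = 2·e^(−0) + 4·e^(−0.81395) + 4·e^(−2.5692) = 2.0000 + 1.7724 + 0.30639 = 4.0788.
P₂ = g₂ e^(−E₂/kT) / Z = 0.30639/4.0788 = 0.0751.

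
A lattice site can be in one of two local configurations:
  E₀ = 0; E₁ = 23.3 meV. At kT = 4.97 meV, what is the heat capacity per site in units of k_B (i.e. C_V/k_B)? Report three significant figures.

0.199

Eᵢ/kT = 0, 4.6881.
Z = Σ e^(−Eᵢ/kT) = e^(−0) + e^(−4.6881) = 1.0000 + 0.0092042 = 1.0092.
⟨E⟩ = 0.21250 meV, ⟨E²⟩ = 4.9513 meV².
C_V/k_B = (⟨E²⟩ − ⟨E⟩²)/(kT)² = (4.9513 − 0.045156)/24.701 = 0.199.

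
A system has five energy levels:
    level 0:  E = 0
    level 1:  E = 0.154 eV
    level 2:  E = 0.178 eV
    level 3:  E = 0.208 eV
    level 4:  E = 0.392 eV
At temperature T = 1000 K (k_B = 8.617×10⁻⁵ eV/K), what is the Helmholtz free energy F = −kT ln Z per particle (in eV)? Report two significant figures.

k_BT = 8.617×10⁻⁵ × 1000 K = 0.08617 eV.
Eᵢ/kT = 0, 1.787, 2.066, 2.414, 4.549.
Z = Σ e^(−Eᵢ/kT) = e^(−0) + e^(−1.787) + e^(−2.066) + e^(−2.414) + e^(−4.549) = 1.000 + 0.1675 + 0.1267 + 0.08946 + 0.01058 = 1.394.
F = −kT ln Z = −0.08617 × ln(1.394) = −0.08617 × 0.3322 = -0.029 eV.

-0.029 eV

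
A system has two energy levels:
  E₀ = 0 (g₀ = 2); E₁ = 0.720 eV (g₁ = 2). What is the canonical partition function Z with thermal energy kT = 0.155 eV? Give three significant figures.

Z = 2.02

Eᵢ/kT = 0, 4.6452.
Z = Σ gᵢe^(−Eᵢ/kT) = 2·e^(−0) + 2·e^(−4.6452) = 2.0000 + 0.019215 = 2.0192.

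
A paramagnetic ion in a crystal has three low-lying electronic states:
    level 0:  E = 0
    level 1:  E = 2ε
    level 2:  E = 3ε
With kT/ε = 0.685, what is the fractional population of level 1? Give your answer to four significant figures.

Eᵢ/kT = 0, 2.91971, 4.37956.
Z = Σ e^(−Eᵢ/kT) = e^(−0) + e^(−2.91971) + e^(−4.37956) = 1.00000 + 0.0539493 + 0.0125309 = 1.06648.
P₁ = e^(−E₁/kT) / Z = 0.0539493/1.06648 = 0.05059.

0.05059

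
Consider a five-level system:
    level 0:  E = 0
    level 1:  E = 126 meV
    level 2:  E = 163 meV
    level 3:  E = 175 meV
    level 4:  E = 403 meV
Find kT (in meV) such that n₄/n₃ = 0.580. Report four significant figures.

n₄/n₃ = exp[−(E₄−E₃)/kT] = 0.580.
⇒ (E₄−E₃)/kT = ln(1/0.580) = ln(1.72414) = 0.544728.
kT = 228 meV / 0.544728 = 418.6 meV.

418.6 meV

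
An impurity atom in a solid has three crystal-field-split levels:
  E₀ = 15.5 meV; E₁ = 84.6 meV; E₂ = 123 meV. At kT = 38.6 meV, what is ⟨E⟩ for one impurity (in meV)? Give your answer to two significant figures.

Eᵢ/kT = 0.4016, 2.192, 3.187.
Z = Σ e^(−Eᵢ/kT) = e^(−0.4016) + e^(−2.192) + e^(−3.187) = 0.6692 + 0.1117 + 0.04130 = 0.8222.
⟨E⟩ = Σ Eᵢ e^(−Eᵢ/kT) / Z = (15.5·0.6692 + 84.6·0.1117 + 123·0.04130) / 0.8222 = 30 meV.

30 meV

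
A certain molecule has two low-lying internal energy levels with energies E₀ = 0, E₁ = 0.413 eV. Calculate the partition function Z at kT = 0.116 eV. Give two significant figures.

Eᵢ/kT = 0, 3.560.
Z = Σ e^(−Eᵢ/kT) = e^(−0) + e^(−3.560) = 1.000 + 0.02844 = 1.028.

Z = 1.0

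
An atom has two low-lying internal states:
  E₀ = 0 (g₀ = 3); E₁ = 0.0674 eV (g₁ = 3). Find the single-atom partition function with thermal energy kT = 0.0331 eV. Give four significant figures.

Eᵢ/kT = 0, 2.03625.
Z = Σ gᵢe^(−Eᵢ/kT) = 3·e^(−0) + 3·e^(−2.03625) = 3.00000 + 0.391552 = 3.39155.

Z = 3.392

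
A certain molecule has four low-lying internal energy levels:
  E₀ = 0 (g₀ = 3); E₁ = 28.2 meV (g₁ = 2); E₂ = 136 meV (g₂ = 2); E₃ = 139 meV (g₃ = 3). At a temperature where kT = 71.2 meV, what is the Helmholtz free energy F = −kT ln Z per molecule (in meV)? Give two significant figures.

-120 meV

Eᵢ/kT = 0, 0.3961, 1.910, 1.952.
Z = Σ gᵢe^(−Eᵢ/kT) = 3·e^(−0) + 2·e^(−0.3961) + 2·e^(−1.910) + 3·e^(−1.952) = 3.000 + 1.346 + 0.2962 + 0.4260 = 5.068.
F = −kT ln Z = −71.2 × ln(5.068) = −71.2 × 1.623 = -120 meV.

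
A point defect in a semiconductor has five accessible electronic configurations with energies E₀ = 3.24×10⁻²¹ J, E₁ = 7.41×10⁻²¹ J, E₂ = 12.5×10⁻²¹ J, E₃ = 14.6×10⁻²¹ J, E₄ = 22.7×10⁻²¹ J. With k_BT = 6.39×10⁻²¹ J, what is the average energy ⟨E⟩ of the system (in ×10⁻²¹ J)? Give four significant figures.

Eᵢ/kT = 0.507042, 1.15962, 1.95618, 2.28482, 3.55243.
Z = Σ e^(−Eᵢ/kT) = e^(−0.507042) + e^(−1.15962) + e^(−1.95618) + e^(−2.28482) + e^(−3.55243) = 0.602274 + 0.313605 + 0.141398 + 0.101792 + 0.0286549 = 1.18772.
⟨E⟩ = Σ Eᵢ e^(−Eᵢ/kT) / Z = (3.24·0.602274 + 7.41·0.313605 + 12.5·0.141398 + 14.6·0.101792 + 22.7·0.0286549) / 1.18772 = 6.887 ×10⁻²¹ J.

6.887 ×10⁻²¹ J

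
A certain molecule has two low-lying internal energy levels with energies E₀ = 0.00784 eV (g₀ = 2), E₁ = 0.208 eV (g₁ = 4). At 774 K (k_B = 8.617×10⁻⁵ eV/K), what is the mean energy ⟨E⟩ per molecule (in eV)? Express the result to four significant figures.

0.02595 eV

k_BT = 8.617×10⁻⁵ × 774 K = 0.0666956 eV.
Eᵢ/kT = 0.117549, 3.11865.
Z = Σ gᵢe^(−Eᵢ/kT) = 2·e^(−0.117549) + 4·e^(−3.11865) = 1.77819 + 0.176867 = 1.95506.
⟨E⟩ = Σ Eᵢ gᵢe^(−Eᵢ/kT) / Z = (0.00784·1.77819 + 0.208·0.176867) / 1.95506 = 0.02595 eV.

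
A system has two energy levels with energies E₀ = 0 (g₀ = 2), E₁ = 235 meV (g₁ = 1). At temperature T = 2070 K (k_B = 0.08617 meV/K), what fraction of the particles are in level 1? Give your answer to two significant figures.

k_BT = 0.08617 × 2070 K = 178.4 meV.
Eᵢ/kT = 0, 1.317.
Z = Σ gᵢe^(−Eᵢ/kT) = 2·e^(−0) + 1·e^(−1.317) = 2.000 + 0.2679 = 2.268.
P₁ = g₁ e^(−E₁/kT) / Z = 0.2679/2.268 = 0.12.

0.12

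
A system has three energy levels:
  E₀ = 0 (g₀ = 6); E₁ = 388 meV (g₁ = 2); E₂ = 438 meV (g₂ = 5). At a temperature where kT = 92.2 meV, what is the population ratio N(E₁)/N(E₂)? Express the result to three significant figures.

0.688

n₁/n₂ = (g₁/g₂) exp[−(E₁−E₂)/kT] = (2/5) × exp(−(-50 meV)/(92.2 meV)) = (2/5) × exp(0.54230) = 0.688.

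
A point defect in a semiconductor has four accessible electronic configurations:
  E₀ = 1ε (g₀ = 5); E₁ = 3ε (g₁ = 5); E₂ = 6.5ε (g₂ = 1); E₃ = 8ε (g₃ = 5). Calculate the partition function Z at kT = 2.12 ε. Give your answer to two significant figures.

Z = 4.5

Eᵢ/kT = 0.4717, 1.415, 3.066, 3.774.
Z = Σ gᵢe^(−Eᵢ/kT) = 5·e^(−0.4717) + 5·e^(−1.415) + 1·e^(−3.066) + 5·e^(−3.774) = 3.120 + 1.215 + 0.04661 + 0.1148 = 4.496.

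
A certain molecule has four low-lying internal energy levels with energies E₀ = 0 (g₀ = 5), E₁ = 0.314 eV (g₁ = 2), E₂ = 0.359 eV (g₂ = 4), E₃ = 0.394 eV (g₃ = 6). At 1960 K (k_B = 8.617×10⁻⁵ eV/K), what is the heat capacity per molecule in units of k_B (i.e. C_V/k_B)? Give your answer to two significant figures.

0.79

k_BT = 8.617×10⁻⁵ × 1960 K = 0.1689 eV.
Eᵢ/kT = 0, 1.859, 2.126, 2.333.
Z = Σ gᵢe^(−Eᵢ/kT) = 5·e^(−0) + 2·e^(−1.859) + 4·e^(−2.126) + 6·e^(−2.333) = 5.000 + 0.3117 + 0.4773 + 0.5820 = 6.371.
⟨E⟩ = 0.07825 eV, ⟨E²⟩ = 0.02866 eV².
C_V/k_B = (⟨E²⟩ − ⟨E⟩²)/(kT)² = (0.02866 − 0.006123)/0.02853 = 0.79.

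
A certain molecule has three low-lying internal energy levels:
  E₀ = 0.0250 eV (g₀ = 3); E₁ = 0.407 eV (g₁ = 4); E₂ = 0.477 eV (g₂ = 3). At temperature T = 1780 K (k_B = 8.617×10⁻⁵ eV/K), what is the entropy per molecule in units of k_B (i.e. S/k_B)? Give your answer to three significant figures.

k_BT = 8.617×10⁻⁵ × 1780 K = 0.15338 eV.
Eᵢ/kT = 0.16299, 2.6535, 3.1099.
Z = Σ gᵢe^(−Eᵢ/kT) = 3·e^(−0.16299) + 4·e^(−2.6535) + 3·e^(−3.1099) = 2.5488 + 0.28162 + 0.13382 = 2.9642.
⟨E⟩ = Σ EᵢPᵢ = 0.081699 eV.
S/k_B = ln Z + ⟨E⟩/kT = ln(2.9642) + 0.081699/0.15338 = 1.0866 + 0.53266 = 1.62.

1.62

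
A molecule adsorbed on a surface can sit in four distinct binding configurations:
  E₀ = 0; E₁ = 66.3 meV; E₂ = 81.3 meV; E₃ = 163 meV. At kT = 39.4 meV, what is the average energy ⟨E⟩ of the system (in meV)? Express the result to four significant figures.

19.00 meV

Eᵢ/kT = 0, 1.68274, 2.06345, 4.13706.
Z = Σ e^(−Eᵢ/kT) = e^(−0) + e^(−1.68274) + e^(−2.06345) + e^(−4.13706) = 1.00000 + 0.185864 + 0.127015 + 0.0159697 = 1.32885.
⟨E⟩ = Σ Eᵢ e^(−Eᵢ/kT) / Z = (0·1.00000 + 66.3·0.185864 + 81.3·0.127015 + 163·0.0159697) / 1.32885 = 19.00 meV.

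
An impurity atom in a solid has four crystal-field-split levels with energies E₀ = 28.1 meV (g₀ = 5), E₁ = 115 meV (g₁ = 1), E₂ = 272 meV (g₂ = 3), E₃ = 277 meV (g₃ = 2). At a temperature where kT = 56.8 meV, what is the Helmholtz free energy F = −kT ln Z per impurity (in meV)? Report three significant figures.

Eᵢ/kT = 0.49472, 2.0246, 4.7887, 4.8768.
Z = Σ gᵢe^(−Eᵢ/kT) = 5·e^(−0.49472) + 1·e^(−2.0246) + 3·e^(−4.7887) + 2·e^(−4.8768) = 3.0487 + 0.13205 + 0.024970 + 0.015243 = 3.2210.
F = −kT ln Z = −56.8 × ln(3.2210) = −56.8 × 1.1697 = -66.4 meV.

-66.4 meV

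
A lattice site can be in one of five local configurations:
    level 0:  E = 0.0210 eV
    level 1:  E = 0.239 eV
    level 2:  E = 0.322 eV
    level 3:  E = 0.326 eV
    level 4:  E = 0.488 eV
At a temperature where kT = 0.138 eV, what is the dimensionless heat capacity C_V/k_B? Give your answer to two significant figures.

Eᵢ/kT = 0.1522, 1.732, 2.333, 2.362, 3.536.
Z = Σ e^(−Eᵢ/kT) = e^(−0.1522) + e^(−1.732) + e^(−2.333) + e^(−2.362) + e^(−3.536) = 0.8588 + 0.1769 + 0.09700 + 0.09423 + 0.02913 = 1.256.
⟨E⟩ = 0.1087 eV, ⟨E²⟩ = 0.02985 eV².
C_V/k_B = (⟨E²⟩ − ⟨E⟩²)/(kT)² = (0.02985 − 0.01182)/0.01904 = 0.95.

0.95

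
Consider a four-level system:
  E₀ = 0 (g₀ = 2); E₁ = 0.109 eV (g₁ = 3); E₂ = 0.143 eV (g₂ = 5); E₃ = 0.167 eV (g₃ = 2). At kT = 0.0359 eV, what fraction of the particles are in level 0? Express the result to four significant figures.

0.8864

Eᵢ/kT = 0, 3.03621, 3.98329, 4.65181.
Z = Σ gᵢe^(−Eᵢ/kT) = 2·e^(−0) + 3·e^(−3.03621) + 5·e^(−3.98329) + 2·e^(−4.65181) = 2.00000 + 0.144050 + 0.0931213 + 0.0190886 = 2.25626.
P₀ = g₀ e^(−E₀/kT) / Z = 2.00000/2.25626 = 0.8864.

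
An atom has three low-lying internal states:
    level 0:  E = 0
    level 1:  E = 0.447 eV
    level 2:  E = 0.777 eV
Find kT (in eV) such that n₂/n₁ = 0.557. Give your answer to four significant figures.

0.5639 eV

n₂/n₁ = exp[−(E₂−E₁)/kT] = 0.557.
⇒ (E₂−E₁)/kT = ln(1/0.557) = ln(1.79533) = 0.585189.
kT = 0.330 eV / 0.585189 = 0.5639 eV.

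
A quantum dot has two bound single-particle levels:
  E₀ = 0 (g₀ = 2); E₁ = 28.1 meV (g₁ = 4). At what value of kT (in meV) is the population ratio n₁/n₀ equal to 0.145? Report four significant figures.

n₁/n₀ = (g₁/g₀) exp[−(E₁−E₀)/kT] = 0.145.
⇒ (E₁−E₀)/kT = ln((4/2)/0.145) = ln(13.7931) = 2.62417.
kT = 28.1 meV / 2.62417 = 10.71 meV.

10.71 meV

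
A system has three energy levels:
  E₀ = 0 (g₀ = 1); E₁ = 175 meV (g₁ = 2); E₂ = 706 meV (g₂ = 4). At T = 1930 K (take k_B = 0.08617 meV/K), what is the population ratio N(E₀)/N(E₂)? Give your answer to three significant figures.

17.4

k_BT = 0.08617 × 1930 K = 166.31 meV.
n₀/n₂ = (g₀/g₂) exp[−(E₀−E₂)/kT] = (1/4) × exp(−(-706 meV)/(166.31 meV)) = (1/4) × exp(4.2451) = 17.4.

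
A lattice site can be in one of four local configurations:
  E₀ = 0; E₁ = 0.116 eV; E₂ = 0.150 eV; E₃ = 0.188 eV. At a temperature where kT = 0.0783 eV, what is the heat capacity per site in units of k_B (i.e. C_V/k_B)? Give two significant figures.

0.74

Eᵢ/kT = 0, 1.481, 1.916, 2.401.
Z = Σ e^(−Eᵢ/kT) = e^(−0) + e^(−1.481) + e^(−1.916) + e^(−2.401) = 1.000 + 0.2274 + 0.1472 + 0.09063 = 1.465.
⟨E⟩ = 0.04471 eV, ⟨E²⟩ = 0.006536 eV².
C_V/k_B = (⟨E²⟩ − ⟨E⟩²)/(kT)² = (0.006536 − 0.001999)/0.006131 = 0.74.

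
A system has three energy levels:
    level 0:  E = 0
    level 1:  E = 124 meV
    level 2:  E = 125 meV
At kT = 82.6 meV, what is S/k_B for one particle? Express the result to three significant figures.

0.829

Eᵢ/kT = 0, 1.5012, 1.5133.
Z = Σ e^(−Eᵢ/kT) = e^(−0) + e^(−1.5012) + e^(−1.5133) = 1.0000 + 0.22286 + 0.22018 = 1.4430.
⟨E⟩ = Σ EᵢPᵢ = 38.224 meV.
S/k_B = ln Z + ⟨E⟩/kT = ln(1.4430) + 38.224/82.6 = 0.36672 + 0.46276 = 0.829.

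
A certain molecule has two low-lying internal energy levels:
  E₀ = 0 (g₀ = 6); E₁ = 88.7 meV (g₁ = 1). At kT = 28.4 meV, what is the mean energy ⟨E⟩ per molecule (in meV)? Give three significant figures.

Eᵢ/kT = 0, 3.1232.
Z = Σ gᵢe^(−Eᵢ/kT) = 6·e^(−0) + 1·e^(−3.1232) = 6.0000 + 0.044016 = 6.0440.
⟨E⟩ = Σ Eᵢ gᵢe^(−Eᵢ/kT) / Z = (0·6.0000 + 88.7·0.044016) / 6.0440 = 0.646 meV.

0.646 meV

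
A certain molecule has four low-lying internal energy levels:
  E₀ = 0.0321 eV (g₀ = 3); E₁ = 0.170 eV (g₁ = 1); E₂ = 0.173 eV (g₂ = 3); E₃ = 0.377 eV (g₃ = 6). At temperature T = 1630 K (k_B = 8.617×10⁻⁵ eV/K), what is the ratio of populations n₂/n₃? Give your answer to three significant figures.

k_BT = 8.617×10⁻⁵ × 1630 K = 0.14046 eV.
n₂/n₃ = (g₂/g₃) exp[−(E₂−E₃)/kT] = (3/6) × exp(−(-0.204 eV)/(0.14046 eV)) = (3/6) × exp(1.4524) = 2.14.

2.14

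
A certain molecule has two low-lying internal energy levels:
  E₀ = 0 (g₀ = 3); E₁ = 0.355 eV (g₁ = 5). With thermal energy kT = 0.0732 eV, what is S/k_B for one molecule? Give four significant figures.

1.174

Eᵢ/kT = 0, 4.84973.
Z = Σ gᵢe^(−Eᵢ/kT) = 3·e^(−0) + 5·e^(−4.84973) = 3.00000 + 0.0391525 = 3.03915.
⟨E⟩ = Σ EᵢPᵢ = 0.00457336 eV.
S/k_B = ln Z + ⟨E⟩/kT = ln(3.03915) + 0.00457336/0.0732 = 1.11158 + 0.0624776 = 1.174.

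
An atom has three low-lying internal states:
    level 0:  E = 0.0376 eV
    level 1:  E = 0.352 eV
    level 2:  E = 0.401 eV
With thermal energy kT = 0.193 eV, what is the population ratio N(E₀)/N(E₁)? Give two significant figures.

5.1

n₀/n₁ = exp[−(E₀−E₁)/kT] = exp(−(-0.3144 eV)/(0.193 eV)) = exp(1.629) = 5.1.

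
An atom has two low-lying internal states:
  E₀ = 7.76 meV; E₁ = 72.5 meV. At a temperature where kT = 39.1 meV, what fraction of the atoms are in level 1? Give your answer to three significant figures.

Eᵢ/kT = 0.19847, 1.8542.
Z = Σ e^(−Eᵢ/kT) = e^(−0.19847) + e^(−1.8542) = 0.81998 + 0.15658 = 0.97656.
P₁ = e^(−E₁/kT) / Z = 0.15658/0.97656 = 0.160.

0.160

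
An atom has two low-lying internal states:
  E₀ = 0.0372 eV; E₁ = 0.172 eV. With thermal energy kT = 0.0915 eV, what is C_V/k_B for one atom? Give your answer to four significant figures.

0.3292

Eᵢ/kT = 0.406557, 1.87978.
Z = Σ e^(−Eᵢ/kT) = e^(−0.406557) + e^(−1.87978) = 0.665939 + 0.152624 = 0.818563.
⟨E⟩ = 0.0623339 eV, ⟨E²⟩ = 0.00664186 eV².
C_V/k_B = (⟨E²⟩ − ⟨E⟩²)/(kT)² = (0.00664186 − 0.00388552)/0.00837225 = 0.3292.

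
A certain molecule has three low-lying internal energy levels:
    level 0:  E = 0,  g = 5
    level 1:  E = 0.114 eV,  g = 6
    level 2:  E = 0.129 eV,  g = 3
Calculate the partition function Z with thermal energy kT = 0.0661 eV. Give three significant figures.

Eᵢ/kT = 0, 1.7247, 1.9516.
Z = Σ gᵢe^(−Eᵢ/kT) = 5·e^(−0) + 6·e^(−1.7247) + 3·e^(−1.9516) = 5.0000 + 1.0694 + 0.42614 = 6.4955.

Z = 6.50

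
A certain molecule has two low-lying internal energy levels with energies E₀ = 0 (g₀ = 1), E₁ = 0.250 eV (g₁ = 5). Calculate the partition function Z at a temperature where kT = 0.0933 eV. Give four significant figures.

Eᵢ/kT = 0, 2.67953.
Z = Σ gᵢe^(−Eᵢ/kT) = 1·e^(−0) + 5·e^(−2.67953) = 1.00000 + 0.342977 = 1.34298.

Z = 1.343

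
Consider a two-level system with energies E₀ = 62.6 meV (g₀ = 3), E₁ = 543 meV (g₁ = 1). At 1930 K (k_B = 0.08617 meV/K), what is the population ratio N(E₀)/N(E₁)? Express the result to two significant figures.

k_BT = 0.08617 × 1930 K = 166.3 meV.
n₀/n₁ = (g₀/g₁) exp[−(E₀−E₁)/kT] = (3/1) × exp(−(-480.4 meV)/(166.3 meV)) = (3/1) × exp(2.889) = 54.

54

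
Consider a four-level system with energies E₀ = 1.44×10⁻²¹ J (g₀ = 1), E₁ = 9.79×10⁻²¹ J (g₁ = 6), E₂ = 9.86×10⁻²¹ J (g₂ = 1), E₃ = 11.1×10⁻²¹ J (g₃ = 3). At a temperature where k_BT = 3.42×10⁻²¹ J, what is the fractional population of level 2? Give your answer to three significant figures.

0.0478

Eᵢ/kT = 0.42105, 2.8626, 2.8830, 3.2456.
Z = Σ gᵢe^(−Eᵢ/kT) = 1·e^(−0.42105) + 6·e^(−2.8626) + 1·e^(−2.8830) + 3·e^(−3.2456) = 0.65636 + 0.34272 + 0.055967 + 0.11684 = 1.1719.
P₂ = g₂ e^(−E₂/kT) / Z = 0.055967/1.1719 = 0.0478.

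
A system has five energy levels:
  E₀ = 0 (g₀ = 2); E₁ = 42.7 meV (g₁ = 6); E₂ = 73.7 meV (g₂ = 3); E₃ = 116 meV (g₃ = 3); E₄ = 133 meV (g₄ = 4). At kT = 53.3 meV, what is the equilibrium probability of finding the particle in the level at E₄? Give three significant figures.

Eᵢ/kT = 0, 0.80113, 1.3827, 2.1764, 2.4953.
Z = Σ gᵢe^(−Eᵢ/kT) = 2·e^(−0) + 6·e^(−0.80113) + 3·e^(−1.3827) + 3·e^(−2.1764) + 4·e^(−2.4953) = 2.0000 + 2.6929 + 0.75270 + 0.34035 + 0.32989 = 6.1158.
P₄ = g₄ e^(−E₄/kT) / Z = 0.32989/6.1158 = 0.0539.

0.0539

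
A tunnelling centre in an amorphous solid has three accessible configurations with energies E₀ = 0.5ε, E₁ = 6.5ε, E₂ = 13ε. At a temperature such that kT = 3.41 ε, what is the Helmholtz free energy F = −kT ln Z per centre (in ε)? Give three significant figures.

Eᵢ/kT = 0.14663, 1.9062, 3.8123.
Z = Σ e^(−Eᵢ/kT) = e^(−0.14663) + e^(−1.9062) + e^(−3.8123) = 0.86361 + 0.14864 + 0.022097 = 1.0343.
F = −kT ln Z = −3.41 × ln(1.0343) = −3.41 × 0.033725 = -0.115 ε.

-0.115 ε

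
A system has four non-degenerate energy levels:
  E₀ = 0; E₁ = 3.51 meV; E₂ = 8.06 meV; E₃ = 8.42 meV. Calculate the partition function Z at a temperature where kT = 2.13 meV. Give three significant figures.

Eᵢ/kT = 0, 1.6479, 3.7840, 3.9531.
Z = Σ e^(−Eᵢ/kT) = e^(−0) + e^(−1.6479) + e^(−3.7840) + e^(−3.9531) = 1.0000 + 0.19245 + 0.022732 + 0.019195 = 1.2344.

Z = 1.23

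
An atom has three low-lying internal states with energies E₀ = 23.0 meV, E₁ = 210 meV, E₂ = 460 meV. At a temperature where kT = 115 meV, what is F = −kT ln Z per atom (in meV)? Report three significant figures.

Eᵢ/kT = 0.20000, 1.8261, 4.0000.
Z = Σ e^(−Eᵢ/kT) = e^(−0.20000) + e^(−1.8261) + e^(−4.0000) = 0.81873 + 0.16104 + 0.018316 = 0.99809.
F = −kT ln Z = −115 × ln(0.99809) = −115 × -0.0019118 = 0.220 meV.

0.220 meV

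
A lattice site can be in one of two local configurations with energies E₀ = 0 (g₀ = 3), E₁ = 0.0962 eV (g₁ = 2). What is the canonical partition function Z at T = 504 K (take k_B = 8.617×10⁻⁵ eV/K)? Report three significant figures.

Z = 3.22

k_BT = 8.617×10⁻⁵ × 504 K = 0.043430 eV.
Eᵢ/kT = 0, 2.2151.
Z = Σ gᵢe^(−Eᵢ/kT) = 3·e^(−0) + 2·e^(−2.2151) = 3.0000 + 0.21829 = 3.2183.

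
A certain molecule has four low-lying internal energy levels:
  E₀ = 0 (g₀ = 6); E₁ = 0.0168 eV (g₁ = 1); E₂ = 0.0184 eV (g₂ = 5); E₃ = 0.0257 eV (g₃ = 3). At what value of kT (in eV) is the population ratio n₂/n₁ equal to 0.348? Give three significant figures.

0.000600 eV

n₂/n₁ = (g₂/g₁) exp[−(E₂−E₁)/kT] = 0.348.
⇒ (E₂−E₁)/kT = ln((5/1)/0.348) = ln(14.368) = 2.6650.
kT = 0.0016 eV / 2.6650 = 0.000600 eV.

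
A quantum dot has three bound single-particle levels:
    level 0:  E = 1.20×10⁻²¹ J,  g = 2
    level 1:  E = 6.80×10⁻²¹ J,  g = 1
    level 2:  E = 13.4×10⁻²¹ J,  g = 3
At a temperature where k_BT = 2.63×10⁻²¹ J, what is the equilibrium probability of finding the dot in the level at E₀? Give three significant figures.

Eᵢ/kT = 0.45627, 2.5856, 5.0951.
Z = Σ gᵢe^(−Eᵢ/kT) = 2·e^(−0.45627) + 1·e^(−2.5856) + 3·e^(−5.0951) = 1.2673 + 0.075351 + 0.018380 = 1.3610.
P₀ = g₀ e^(−E₀/kT) / Z = 1.2673/1.3610 = 0.931.

0.931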